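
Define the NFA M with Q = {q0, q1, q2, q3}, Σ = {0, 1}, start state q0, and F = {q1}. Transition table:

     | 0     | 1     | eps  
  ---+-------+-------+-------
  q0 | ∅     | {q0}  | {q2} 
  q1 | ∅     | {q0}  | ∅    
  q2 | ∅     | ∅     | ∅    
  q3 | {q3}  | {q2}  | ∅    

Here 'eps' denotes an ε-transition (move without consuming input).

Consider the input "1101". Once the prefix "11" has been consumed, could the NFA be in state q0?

Yes

Start: ε-closure({q0}) = {q0, q2}.
Read '1': {q0, q2} → {q0, q2}.
Read '1': {q0, q2} → {q0, q2}.
State q0 is in {q0, q2}.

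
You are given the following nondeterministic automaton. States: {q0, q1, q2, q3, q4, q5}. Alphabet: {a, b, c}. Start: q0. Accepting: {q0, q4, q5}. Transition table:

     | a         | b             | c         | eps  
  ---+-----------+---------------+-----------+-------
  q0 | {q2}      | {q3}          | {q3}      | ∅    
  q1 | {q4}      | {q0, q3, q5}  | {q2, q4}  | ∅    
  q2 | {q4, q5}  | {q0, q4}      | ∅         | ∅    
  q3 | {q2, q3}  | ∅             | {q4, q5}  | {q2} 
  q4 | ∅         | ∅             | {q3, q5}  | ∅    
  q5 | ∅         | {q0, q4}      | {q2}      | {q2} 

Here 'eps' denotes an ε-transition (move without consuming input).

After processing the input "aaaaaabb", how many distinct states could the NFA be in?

2

Start in {q0}.
Read 'a': q0→{q2}; now {q2}.
Read 'a': q2→{q4, q5}; union {q4, q5}; ε-closure = {q2, q4, q5}.
Read 'a': q2→{q4, q5}, q4→∅, q5→∅; union {q4, q5}; ε-closure = {q2, q4, q5}.
Read 'a': q2→{q4, q5}, q4→∅, q5→∅; union {q4, q5}; ε-closure = {q2, q4, q5}.
Read 'a': q2→{q4, q5}, q4→∅, q5→∅; union {q4, q5}; ε-closure = {q2, q4, q5}.
Read 'a': q2→{q4, q5}, q4→∅, q5→∅; union {q4, q5}; ε-closure = {q2, q4, q5}.
Read 'b': q2→{q0, q4}, q4→∅, q5→{q0, q4}; now {q0, q4}.
Read 'b': q0→{q3}, q4→∅; union {q3}; ε-closure = {q2, q3}.
That set has 2 states.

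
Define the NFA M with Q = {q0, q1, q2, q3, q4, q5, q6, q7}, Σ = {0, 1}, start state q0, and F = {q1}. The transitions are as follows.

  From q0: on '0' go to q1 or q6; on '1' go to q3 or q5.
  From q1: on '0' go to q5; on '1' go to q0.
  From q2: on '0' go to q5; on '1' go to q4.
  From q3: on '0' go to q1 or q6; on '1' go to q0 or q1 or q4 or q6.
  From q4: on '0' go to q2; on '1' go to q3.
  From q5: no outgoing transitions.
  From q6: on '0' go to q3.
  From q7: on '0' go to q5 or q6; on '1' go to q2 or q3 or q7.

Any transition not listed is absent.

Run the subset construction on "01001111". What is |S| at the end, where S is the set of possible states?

Start in {q0}.
Read '0': q0→{q1, q6}; now {q1, q6}.
Read '1': q1→{q0}, q6→∅; now {q0}.
Read '0': q0→{q1, q6}; now {q1, q6}.
Read '0': q1→{q5}, q6→{q3}; now {q3, q5}.
Read '1': q3→{q0, q1, q4, q6}, q5→∅; now {q0, q1, q4, q6}.
Read '1': q0→{q3, q5}, q1→{q0}, q4→{q3}, q6→∅; now {q0, q3, q5}.
Read '1': q0→{q3, q5}, q3→{q0, q1, q4, q6}, q5→∅; now {q0, q1, q3, q4, q5, q6}.
Read '1': q0→{q3, q5}, q1→{q0}, q3→{q0, q1, q4, q6}, q4→{q3}, q5→∅, q6→∅; now {q0, q1, q3, q4, q5, q6}.
That set has 6 states.

6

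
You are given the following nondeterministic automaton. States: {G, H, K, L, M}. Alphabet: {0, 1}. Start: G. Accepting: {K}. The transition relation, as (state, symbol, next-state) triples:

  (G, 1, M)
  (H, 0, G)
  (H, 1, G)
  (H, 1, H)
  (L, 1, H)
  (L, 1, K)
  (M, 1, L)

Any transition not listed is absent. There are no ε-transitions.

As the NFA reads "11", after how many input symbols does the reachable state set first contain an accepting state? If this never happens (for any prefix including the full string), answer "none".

Start in {G}.
Read '1': G→{M}; now {M}.
Read '1': M→{L}; now {L}.
No reachable set along the way intersects F.

none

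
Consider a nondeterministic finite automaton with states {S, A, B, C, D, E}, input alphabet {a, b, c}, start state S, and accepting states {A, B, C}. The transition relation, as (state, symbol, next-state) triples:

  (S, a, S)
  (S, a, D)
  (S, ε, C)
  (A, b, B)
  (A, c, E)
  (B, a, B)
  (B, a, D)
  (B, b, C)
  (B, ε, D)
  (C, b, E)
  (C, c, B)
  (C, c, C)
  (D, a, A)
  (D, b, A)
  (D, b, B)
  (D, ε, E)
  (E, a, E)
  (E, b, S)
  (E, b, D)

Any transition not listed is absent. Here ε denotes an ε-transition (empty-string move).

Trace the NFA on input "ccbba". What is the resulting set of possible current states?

{S, A, B, C, D, E}

Start: ε-closure({S}) = {S, C}.
Read 'c': {S, C} → {B, C, D, E}.
Read 'c': {B, C, D, E} → {B, C, D, E}.
Read 'b': {B, C, D, E} → {S, A, B, C, D, E}.
Read 'b': {S, A, B, C, D, E} → {S, A, B, C, D, E}.
Read 'a': {S, A, B, C, D, E} → {S, A, B, C, D, E}.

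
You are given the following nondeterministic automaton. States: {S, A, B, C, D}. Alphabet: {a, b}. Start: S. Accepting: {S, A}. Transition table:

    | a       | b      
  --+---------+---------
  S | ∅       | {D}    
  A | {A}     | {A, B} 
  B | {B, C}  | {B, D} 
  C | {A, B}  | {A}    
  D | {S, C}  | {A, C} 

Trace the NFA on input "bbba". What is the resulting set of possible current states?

{A, B, C}

Start in {S}.
Read 'b': {S} → {D}.
Read 'b': {D} → {A, C}.
Read 'b': {A, C} → {A, B}.
Read 'a': {A, B} → {A, B, C}.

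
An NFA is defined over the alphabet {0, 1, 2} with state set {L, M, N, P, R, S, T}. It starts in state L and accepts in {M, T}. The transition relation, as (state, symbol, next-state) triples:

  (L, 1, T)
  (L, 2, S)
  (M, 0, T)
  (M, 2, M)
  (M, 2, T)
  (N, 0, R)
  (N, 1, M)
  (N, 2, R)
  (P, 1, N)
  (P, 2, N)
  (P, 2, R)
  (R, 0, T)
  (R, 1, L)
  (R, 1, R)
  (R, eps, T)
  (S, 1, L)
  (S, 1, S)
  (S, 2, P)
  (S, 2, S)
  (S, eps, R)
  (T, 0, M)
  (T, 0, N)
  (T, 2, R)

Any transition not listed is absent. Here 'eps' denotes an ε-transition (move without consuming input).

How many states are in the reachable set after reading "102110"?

3

Start in {L}.
Read '1': L→{T}; now {T}.
Read '0': T→{M, N}; now {M, N}.
Read '2': M→{M, T}, N→{R}; now {M, R, T}.
Read '1': M→∅, R→{L, R}, T→∅; union {L, R}; ε-closure = {L, R, T}.
Read '1': L→{T}, R→{L, R}, T→∅; now {L, R, T}.
Read '0': L→∅, R→{T}, T→{M, N}; now {M, N, T}.
That set has 3 states.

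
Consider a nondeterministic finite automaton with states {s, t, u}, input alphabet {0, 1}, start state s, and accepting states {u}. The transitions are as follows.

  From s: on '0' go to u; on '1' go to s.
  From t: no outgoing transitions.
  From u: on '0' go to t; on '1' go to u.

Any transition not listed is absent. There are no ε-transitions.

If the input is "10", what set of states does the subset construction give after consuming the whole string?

Start in {s}.
Read '1': {s} → {s}.
Read '0': {s} → {u}.

{u}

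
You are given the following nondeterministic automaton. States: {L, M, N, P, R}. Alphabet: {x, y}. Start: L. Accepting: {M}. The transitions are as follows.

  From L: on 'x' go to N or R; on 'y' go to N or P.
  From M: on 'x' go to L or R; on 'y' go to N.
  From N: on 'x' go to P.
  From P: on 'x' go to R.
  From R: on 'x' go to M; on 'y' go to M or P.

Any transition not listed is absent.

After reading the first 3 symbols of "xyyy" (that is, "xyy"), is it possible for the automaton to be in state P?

No

Start in {L}.
Read 'x': {L} → {N, R}.
Read 'y': {N, R} → {M, P}.
Read 'y': {M, P} → {N}.
State P is not in {N}.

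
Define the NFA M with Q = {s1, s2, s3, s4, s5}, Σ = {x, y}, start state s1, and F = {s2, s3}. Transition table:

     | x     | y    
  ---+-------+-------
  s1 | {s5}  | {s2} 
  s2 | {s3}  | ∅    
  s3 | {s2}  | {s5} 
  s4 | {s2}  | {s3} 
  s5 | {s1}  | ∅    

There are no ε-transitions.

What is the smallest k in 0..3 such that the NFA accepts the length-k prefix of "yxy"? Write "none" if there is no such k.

1

Start in {s1}.
Read 'y': {s1} → {s2}.
None of the earlier sets intersect F, but {s2} does.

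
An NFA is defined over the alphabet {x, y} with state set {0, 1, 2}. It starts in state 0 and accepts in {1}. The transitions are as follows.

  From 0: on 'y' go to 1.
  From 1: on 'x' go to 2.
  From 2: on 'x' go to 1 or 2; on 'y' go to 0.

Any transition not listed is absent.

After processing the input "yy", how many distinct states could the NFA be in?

Start in {0}.
Read 'y': {0} → {1}.
Read 'y': {1} → ∅.
That set has 0 states.

0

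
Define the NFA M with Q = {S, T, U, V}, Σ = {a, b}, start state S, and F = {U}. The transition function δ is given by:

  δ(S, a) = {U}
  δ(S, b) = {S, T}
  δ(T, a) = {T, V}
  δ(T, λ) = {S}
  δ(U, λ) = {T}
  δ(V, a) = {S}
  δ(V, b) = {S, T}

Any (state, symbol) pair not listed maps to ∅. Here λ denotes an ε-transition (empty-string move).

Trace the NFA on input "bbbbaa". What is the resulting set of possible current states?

{S, T, U, V}

Start in {S}.
Read 'b': S→{S, T}; now {S, T}.
Read 'b': S→{S, T}, T→∅; now {S, T}.
Read 'b': S→{S, T}, T→∅; now {S, T}.
Read 'b': S→{S, T}, T→∅; now {S, T}.
Read 'a': S→{U}, T→{T, V}; union {T, U, V}; ε-closure = {S, T, U, V}.
Read 'a': S→{U}, T→{T, V}, U→∅, V→{S}; now {S, T, U, V}.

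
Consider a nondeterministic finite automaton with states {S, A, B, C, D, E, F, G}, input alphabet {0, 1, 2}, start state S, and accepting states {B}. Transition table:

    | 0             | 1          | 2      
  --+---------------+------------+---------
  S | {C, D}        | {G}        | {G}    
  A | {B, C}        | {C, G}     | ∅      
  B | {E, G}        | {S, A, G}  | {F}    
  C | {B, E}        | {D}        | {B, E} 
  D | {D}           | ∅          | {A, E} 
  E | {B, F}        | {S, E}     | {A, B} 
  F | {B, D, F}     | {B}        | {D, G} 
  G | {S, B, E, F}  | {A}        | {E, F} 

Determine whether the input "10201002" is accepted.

Yes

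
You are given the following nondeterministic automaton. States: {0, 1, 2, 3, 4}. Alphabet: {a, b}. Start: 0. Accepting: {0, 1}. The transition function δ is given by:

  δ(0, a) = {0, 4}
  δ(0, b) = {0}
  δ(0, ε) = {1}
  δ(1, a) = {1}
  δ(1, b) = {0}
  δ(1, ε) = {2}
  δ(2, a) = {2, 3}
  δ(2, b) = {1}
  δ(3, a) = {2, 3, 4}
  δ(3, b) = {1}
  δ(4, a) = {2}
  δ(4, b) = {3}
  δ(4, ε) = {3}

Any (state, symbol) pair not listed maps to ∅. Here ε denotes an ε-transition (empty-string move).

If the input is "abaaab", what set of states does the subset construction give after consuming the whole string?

{0, 1, 2, 3}

Start: ε-closure({0}) = {0, 1, 2}.
Read 'a': {0, 1, 2} → {0, 1, 2, 3, 4}.
Read 'b': {0, 1, 2, 3, 4} → {0, 1, 2, 3}.
Read 'a': {0, 1, 2, 3} → {0, 1, 2, 3, 4}.
Read 'a': {0, 1, 2, 3, 4} → {0, 1, 2, 3, 4}.
Read 'a': {0, 1, 2, 3, 4} → {0, 1, 2, 3, 4}.
Read 'b': {0, 1, 2, 3, 4} → {0, 1, 2, 3}.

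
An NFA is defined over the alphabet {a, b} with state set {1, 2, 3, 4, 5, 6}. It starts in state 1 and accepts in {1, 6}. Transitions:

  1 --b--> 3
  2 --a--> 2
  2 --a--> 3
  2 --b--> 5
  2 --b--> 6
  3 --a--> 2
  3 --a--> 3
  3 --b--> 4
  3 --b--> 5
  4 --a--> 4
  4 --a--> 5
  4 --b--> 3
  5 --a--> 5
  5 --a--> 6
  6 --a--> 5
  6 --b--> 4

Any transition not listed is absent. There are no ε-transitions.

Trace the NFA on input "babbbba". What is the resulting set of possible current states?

Start in {1}.
Read 'b': {1} → {3}.
Read 'a': {3} → {2, 3}.
Read 'b': {2, 3} → {4, 5, 6}.
Read 'b': {4, 5, 6} → {3, 4}.
Read 'b': {3, 4} → {3, 4, 5}.
Read 'b': {3, 4, 5} → {3, 4, 5}.
Read 'a': {3, 4, 5} → {2, 3, 4, 5, 6}.

{2, 3, 4, 5, 6}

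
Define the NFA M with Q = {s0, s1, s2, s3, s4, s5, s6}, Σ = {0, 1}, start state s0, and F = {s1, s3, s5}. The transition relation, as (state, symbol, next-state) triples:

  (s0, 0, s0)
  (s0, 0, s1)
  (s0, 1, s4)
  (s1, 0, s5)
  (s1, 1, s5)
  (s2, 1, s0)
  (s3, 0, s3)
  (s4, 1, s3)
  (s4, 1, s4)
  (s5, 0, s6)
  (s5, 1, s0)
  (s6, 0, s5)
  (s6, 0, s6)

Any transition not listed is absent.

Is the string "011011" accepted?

Start in {s0}.
Read '0': {s0} → {s0, s1}.
Read '1': {s0, s1} → {s4, s5}.
Read '1': {s4, s5} → {s0, s3, s4}.
Read '0': {s0, s3, s4} → {s0, s1, s3}.
Read '1': {s0, s1, s3} → {s4, s5}.
Read '1': {s4, s5} → {s0, s3, s4}.
The final set {s0, s3, s4} contains the accepting state s3.

Yes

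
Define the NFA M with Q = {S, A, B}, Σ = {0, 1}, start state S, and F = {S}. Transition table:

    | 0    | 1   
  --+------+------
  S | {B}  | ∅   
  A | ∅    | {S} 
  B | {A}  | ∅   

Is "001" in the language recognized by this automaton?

Yes

Start in {S}.
Read '0': {S} → {B}.
Read '0': {B} → {A}.
Read '1': {A} → {S}.
The final set {S} contains the accepting state S.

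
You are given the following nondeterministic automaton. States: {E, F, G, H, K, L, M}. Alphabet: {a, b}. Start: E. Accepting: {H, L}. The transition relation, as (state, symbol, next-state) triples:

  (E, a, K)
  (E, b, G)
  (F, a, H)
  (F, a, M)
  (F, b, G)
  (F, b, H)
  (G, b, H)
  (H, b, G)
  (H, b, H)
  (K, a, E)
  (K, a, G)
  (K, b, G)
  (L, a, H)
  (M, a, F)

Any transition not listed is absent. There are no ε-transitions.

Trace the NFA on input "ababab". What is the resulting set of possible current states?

∅

Start in {E}.
Read 'a': {E} → {K}.
Read 'b': {K} → {G}.
Read 'a': {G} → ∅.
The set is empty and remains empty for the remaining 3 symbols.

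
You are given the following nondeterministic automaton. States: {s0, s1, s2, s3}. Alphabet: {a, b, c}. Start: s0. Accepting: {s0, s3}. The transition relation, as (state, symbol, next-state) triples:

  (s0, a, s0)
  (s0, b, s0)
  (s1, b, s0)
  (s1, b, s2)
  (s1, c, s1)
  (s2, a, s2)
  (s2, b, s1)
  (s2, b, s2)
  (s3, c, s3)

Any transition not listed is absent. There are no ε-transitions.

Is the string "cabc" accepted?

Start in {s0}.
Read 'c': s0→∅; now ∅.
The set is empty and remains empty for the remaining 3 symbols.
The final set ∅ contains no accepting state.

No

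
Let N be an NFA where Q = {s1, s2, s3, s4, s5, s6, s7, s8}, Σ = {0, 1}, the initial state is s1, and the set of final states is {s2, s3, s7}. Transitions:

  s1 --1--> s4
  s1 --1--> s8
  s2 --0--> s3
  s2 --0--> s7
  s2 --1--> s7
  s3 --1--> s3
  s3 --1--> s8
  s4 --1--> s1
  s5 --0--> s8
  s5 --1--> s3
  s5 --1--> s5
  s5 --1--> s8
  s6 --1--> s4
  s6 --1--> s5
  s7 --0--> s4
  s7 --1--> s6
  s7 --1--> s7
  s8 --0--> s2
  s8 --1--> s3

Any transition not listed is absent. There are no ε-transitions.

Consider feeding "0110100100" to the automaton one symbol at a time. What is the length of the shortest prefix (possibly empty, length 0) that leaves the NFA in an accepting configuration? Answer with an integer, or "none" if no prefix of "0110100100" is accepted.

none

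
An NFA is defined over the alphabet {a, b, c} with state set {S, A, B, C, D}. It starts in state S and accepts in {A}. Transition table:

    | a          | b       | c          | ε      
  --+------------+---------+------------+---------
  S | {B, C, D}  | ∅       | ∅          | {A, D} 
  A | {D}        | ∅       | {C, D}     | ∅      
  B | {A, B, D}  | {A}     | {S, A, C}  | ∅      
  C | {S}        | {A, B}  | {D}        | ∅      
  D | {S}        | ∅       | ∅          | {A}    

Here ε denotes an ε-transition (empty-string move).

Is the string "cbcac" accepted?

Yes

Start: ε-closure({S}) = {S, A, D}.
Read 'c': S→∅, A→{C, D}, D→∅; union {C, D}; ε-closure = {A, C, D}.
Read 'b': A→∅, C→{A, B}, D→∅; now {A, B}.
Read 'c': A→{C, D}, B→{S, A, C}; now {S, A, C, D}.
Read 'a': S→{B, C, D}, A→{D}, C→{S}, D→{S}; union {S, B, C, D}; ε-closure = {S, A, B, C, D}.
Read 'c': S→∅, A→{C, D}, B→{S, A, C}, C→{D}, D→∅; now {S, A, C, D}.
The final set {S, A, C, D} contains the accepting state A.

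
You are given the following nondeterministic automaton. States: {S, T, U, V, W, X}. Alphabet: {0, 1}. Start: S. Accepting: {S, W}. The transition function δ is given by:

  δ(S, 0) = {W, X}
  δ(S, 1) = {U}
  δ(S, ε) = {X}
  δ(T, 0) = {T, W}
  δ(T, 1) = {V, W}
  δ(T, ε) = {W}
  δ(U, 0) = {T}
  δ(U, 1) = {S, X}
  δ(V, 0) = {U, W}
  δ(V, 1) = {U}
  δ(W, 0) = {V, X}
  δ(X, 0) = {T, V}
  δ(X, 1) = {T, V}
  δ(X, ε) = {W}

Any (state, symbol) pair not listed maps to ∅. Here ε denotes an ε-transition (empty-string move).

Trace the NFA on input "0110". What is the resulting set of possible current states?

{T, U, V, W, X}

Start: ε-closure({S}) = {S, W, X}.
Read '0': S→{W, X}, W→{V, X}, X→{T, V}; now {T, V, W, X}.
Read '1': T→{V, W}, V→{U}, W→∅, X→{T, V}; now {T, U, V, W}.
Read '1': T→{V, W}, U→{S, X}, V→{U}, W→∅; now {S, U, V, W, X}.
Read '0': S→{W, X}, U→{T}, V→{U, W}, W→{V, X}, X→{T, V}; now {T, U, V, W, X}.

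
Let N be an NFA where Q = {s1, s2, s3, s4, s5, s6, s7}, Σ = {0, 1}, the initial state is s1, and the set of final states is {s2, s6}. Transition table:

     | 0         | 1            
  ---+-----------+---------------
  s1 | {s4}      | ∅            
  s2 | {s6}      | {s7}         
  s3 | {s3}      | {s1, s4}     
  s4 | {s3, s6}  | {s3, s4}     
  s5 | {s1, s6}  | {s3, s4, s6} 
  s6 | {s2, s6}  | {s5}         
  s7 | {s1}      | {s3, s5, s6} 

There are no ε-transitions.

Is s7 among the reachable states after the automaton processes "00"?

No

Start in {s1}.
Read '0': s1→{s4}; now {s4}.
Read '0': s4→{s3, s6}; now {s3, s6}.
State s7 is not in {s3, s6}.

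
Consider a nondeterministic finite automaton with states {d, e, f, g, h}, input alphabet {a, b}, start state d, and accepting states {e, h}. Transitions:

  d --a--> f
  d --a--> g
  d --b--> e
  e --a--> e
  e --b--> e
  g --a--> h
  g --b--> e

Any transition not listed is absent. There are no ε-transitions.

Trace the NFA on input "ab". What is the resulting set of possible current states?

{e}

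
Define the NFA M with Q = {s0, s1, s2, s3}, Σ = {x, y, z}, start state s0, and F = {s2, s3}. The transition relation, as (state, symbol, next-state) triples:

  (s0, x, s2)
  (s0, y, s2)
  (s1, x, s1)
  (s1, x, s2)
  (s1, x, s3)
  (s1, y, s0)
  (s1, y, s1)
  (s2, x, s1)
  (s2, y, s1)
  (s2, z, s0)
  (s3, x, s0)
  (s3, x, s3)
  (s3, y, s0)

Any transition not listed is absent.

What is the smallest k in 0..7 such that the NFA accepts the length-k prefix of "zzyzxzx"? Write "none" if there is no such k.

Start in {s0}.
Read 'z': s0→∅; now ∅.
The set is empty and remains empty for the remaining 6 symbols.
No reachable set along the way intersects F.

none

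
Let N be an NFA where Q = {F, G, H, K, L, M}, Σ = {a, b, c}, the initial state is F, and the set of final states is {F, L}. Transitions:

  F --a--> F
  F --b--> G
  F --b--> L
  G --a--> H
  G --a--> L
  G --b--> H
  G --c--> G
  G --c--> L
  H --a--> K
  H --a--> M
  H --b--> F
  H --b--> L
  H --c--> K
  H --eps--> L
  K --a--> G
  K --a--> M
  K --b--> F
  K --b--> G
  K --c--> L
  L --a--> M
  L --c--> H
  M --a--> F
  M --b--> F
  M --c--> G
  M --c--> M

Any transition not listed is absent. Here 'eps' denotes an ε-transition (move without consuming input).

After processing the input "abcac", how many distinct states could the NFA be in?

Start in {F}.
Read 'a': {F} → {F}.
Read 'b': {F} → {G, L}.
Read 'c': {G, L} → {G, H, L}.
Read 'a': {G, H, L} → {H, K, L, M}.
Read 'c': {H, K, L, M} → {G, H, K, L, M}.
That set has 5 states.

5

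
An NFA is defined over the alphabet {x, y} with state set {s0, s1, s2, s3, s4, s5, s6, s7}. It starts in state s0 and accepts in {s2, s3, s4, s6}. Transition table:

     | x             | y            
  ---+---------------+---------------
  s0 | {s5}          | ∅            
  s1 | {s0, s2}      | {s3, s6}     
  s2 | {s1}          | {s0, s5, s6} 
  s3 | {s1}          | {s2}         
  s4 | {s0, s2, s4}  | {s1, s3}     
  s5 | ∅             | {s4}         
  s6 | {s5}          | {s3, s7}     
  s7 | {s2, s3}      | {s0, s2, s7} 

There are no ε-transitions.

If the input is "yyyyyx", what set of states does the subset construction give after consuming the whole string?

∅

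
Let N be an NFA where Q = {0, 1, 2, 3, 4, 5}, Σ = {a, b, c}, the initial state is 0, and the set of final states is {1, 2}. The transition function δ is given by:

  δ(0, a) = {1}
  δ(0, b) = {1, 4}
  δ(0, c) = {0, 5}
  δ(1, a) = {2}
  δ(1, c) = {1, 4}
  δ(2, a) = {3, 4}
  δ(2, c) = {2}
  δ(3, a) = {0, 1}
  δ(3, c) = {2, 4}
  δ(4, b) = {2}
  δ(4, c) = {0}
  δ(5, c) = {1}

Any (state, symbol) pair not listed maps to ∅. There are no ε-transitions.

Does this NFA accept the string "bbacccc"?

Yes

Start in {0}.
Read 'b': 0→{1, 4}; now {1, 4}.
Read 'b': 1→∅, 4→{2}; now {2}.
Read 'a': 2→{3, 4}; now {3, 4}.
Read 'c': 3→{2, 4}, 4→{0}; now {0, 2, 4}.
Read 'c': 0→{0, 5}, 2→{2}, 4→{0}; now {0, 2, 5}.
Read 'c': 0→{0, 5}, 2→{2}, 5→{1}; now {0, 1, 2, 5}.
Read 'c': 0→{0, 5}, 1→{1, 4}, 2→{2}, 5→{1}; now {0, 1, 2, 4, 5}.
The final set {0, 1, 2, 4, 5} contains the accepting states 1, 2.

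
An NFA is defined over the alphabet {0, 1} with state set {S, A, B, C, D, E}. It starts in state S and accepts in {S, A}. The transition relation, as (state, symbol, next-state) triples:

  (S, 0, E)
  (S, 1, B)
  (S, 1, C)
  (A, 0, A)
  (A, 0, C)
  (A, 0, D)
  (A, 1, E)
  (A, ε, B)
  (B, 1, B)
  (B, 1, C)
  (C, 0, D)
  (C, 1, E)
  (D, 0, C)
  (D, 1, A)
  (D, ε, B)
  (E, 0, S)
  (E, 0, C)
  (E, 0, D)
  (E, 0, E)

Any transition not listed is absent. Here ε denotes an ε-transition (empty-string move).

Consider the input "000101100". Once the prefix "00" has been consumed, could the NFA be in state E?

Yes

Start in {S}.
Read '0': S→{E}; now {E}.
Read '0': E→{S, C, D, E}; union {S, C, D, E}; ε-closure = {S, B, C, D, E}.
State E is in {S, B, C, D, E}.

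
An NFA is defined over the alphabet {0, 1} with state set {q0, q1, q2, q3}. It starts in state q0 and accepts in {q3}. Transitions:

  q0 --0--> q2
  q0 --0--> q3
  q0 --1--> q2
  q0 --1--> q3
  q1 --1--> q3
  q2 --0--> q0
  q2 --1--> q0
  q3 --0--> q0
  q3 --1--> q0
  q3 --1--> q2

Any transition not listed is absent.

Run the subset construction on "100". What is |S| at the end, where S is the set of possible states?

Start in {q0}.
Read '1': q0→{q2, q3}; now {q2, q3}.
Read '0': q2→{q0}, q3→{q0}; now {q0}.
Read '0': q0→{q2, q3}; now {q2, q3}.
That set has 2 states.

2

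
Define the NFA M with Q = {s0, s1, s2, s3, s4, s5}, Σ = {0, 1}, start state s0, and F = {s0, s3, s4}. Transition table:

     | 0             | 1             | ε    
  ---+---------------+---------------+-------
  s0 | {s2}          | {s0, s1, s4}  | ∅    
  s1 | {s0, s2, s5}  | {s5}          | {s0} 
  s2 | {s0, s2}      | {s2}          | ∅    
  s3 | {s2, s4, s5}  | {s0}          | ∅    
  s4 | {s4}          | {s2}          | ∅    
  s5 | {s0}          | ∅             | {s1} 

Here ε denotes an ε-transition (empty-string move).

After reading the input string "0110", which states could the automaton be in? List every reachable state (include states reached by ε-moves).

Start in {s0}.
Read '0': {s0} → {s2}.
Read '1': {s2} → {s2}.
Read '1': {s2} → {s2}.
Read '0': {s2} → {s0, s2}.

{s0, s2}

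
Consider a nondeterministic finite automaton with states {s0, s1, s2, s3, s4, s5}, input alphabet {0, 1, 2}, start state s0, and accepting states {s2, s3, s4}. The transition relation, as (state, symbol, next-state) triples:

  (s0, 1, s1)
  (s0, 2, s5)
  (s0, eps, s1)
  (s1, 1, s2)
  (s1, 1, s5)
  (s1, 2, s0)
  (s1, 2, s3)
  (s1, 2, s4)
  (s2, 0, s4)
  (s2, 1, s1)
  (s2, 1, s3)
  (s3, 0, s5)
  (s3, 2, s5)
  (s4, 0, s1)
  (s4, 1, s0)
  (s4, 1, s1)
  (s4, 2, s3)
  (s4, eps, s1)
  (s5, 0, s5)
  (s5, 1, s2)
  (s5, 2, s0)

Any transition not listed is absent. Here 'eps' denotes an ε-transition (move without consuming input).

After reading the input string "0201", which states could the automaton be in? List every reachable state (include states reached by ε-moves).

Start: ε-closure({s0}) = {s0, s1}.
Read '0': s0→∅, s1→∅; now ∅.
The set is empty and remains empty for the remaining 3 symbols.

∅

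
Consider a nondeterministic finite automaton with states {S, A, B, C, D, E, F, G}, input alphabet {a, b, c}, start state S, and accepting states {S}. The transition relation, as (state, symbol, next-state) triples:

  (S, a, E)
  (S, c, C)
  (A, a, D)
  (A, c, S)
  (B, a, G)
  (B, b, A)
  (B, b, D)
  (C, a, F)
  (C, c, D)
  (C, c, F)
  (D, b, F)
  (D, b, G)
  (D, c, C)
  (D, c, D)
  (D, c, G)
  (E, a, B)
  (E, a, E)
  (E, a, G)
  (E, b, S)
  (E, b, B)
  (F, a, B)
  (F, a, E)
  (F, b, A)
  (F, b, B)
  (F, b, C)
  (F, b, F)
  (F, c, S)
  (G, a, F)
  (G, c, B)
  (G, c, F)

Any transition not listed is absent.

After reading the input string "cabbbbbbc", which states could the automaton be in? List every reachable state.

{S, B, C, D, F, G}

Start in {S}.
Read 'c': S→{C}; now {C}.
Read 'a': C→{F}; now {F}.
Read 'b': F→{A, B, C, F}; now {A, B, C, F}.
Read 'b': A→∅, B→{A, D}, C→∅, F→{A, B, C, F}; now {A, B, C, D, F}.
Read 'b': A→∅, B→{A, D}, C→∅, D→{F, G}, F→{A, B, C, F}; now {A, B, C, D, F, G}.
Read 'b': A→∅, B→{A, D}, C→∅, D→{F, G}, F→{A, B, C, F}, G→∅; now {A, B, C, D, F, G}.
Read 'b': A→∅, B→{A, D}, C→∅, D→{F, G}, F→{A, B, C, F}, G→∅; now {A, B, C, D, F, G}.
Read 'b': A→∅, B→{A, D}, C→∅, D→{F, G}, F→{A, B, C, F}, G→∅; now {A, B, C, D, F, G}.
Read 'c': A→{S}, B→∅, C→{D, F}, D→{C, D, G}, F→{S}, G→{B, F}; now {S, B, C, D, F, G}.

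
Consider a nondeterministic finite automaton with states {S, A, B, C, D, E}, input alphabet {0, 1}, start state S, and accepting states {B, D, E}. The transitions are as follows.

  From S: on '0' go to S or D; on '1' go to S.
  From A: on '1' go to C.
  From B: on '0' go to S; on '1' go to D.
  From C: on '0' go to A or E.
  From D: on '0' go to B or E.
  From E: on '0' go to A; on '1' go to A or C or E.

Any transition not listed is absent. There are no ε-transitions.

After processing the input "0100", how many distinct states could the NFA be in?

4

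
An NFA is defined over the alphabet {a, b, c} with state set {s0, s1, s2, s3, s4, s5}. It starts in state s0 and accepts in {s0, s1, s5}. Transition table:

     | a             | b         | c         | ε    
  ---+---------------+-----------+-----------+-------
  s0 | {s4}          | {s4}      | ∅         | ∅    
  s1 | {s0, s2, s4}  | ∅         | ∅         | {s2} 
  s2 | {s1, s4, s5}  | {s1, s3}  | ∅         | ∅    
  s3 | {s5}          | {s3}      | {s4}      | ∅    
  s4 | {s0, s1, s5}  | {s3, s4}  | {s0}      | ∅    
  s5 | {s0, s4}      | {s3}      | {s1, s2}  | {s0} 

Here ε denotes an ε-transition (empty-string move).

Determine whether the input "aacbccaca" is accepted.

No

Start in {s0}.
Read 'a': {s0} → {s4}.
Read 'a': {s4} → {s0, s1, s2, s5}.
Read 'c': {s0, s1, s2, s5} → {s1, s2}.
Read 'b': {s1, s2} → {s1, s2, s3}.
Read 'c': {s1, s2, s3} → {s4}.
Read 'c': {s4} → {s0}.
Read 'a': {s0} → {s4}.
Read 'c': {s4} → {s0}.
Read 'a': {s0} → {s4}.
The final set {s4} contains no accepting state.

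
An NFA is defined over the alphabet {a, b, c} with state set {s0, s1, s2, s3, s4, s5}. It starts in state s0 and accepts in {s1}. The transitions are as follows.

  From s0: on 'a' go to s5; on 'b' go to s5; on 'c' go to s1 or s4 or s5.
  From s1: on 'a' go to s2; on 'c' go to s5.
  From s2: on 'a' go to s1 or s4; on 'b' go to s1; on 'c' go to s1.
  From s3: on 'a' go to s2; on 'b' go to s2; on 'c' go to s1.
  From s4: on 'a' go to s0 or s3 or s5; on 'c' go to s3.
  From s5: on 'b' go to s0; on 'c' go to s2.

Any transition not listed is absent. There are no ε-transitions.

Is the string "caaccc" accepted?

Start in {s0}.
Read 'c': s0→{s1, s4, s5}; now {s1, s4, s5}.
Read 'a': s1→{s2}, s4→{s0, s3, s5}, s5→∅; now {s0, s2, s3, s5}.
Read 'a': s0→{s5}, s2→{s1, s4}, s3→{s2}, s5→∅; now {s1, s2, s4, s5}.
Read 'c': s1→{s5}, s2→{s1}, s4→{s3}, s5→{s2}; now {s1, s2, s3, s5}.
Read 'c': s1→{s5}, s2→{s1}, s3→{s1}, s5→{s2}; now {s1, s2, s5}.
Read 'c': s1→{s5}, s2→{s1}, s5→{s2}; now {s1, s2, s5}.
The final set {s1, s2, s5} contains the accepting state s1.

Yes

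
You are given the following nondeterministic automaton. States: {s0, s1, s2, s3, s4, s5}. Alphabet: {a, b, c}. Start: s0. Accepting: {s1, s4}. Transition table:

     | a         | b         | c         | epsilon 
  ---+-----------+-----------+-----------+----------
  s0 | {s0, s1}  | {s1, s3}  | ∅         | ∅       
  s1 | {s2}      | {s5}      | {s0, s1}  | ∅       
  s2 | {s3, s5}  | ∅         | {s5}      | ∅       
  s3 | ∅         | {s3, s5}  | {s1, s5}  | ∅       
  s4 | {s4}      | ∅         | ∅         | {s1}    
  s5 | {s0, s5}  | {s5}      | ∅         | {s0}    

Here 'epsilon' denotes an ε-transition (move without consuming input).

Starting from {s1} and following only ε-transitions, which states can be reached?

Begin with {s1}.
No ε-moves leave this set, so the closure equals the set itself.

{s1}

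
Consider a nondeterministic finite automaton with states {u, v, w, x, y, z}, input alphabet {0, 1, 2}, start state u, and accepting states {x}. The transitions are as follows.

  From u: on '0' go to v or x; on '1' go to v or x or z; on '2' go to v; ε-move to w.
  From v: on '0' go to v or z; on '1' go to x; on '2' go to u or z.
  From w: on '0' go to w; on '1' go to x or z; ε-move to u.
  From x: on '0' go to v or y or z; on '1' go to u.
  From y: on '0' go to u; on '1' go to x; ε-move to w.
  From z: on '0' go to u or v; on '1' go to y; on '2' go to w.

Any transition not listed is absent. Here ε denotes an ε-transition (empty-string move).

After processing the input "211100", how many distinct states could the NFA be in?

5

Start: ε-closure({u}) = {u, w}.
Read '2': u→{v}, w→∅; now {v}.
Read '1': v→{x}; now {x}.
Read '1': x→{u}; union {u}; ε-closure = {u, w}.
Read '1': u→{v, x, z}, w→{x, z}; now {v, x, z}.
Read '0': v→{v, z}, x→{v, y, z}, z→{u, v}; union {u, v, y, z}; ε-closure = {u, v, w, y, z}.
Read '0': u→{v, x}, v→{v, z}, w→{w}, y→{u}, z→{u, v}; now {u, v, w, x, z}.
That set has 5 states.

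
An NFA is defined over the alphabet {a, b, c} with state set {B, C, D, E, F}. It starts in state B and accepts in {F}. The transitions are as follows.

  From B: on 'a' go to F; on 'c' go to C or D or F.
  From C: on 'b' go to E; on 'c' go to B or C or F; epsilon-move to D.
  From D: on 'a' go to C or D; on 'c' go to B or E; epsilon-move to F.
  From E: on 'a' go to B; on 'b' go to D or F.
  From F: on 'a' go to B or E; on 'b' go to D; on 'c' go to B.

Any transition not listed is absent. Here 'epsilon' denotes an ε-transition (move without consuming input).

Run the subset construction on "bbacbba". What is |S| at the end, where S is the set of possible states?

0

Start in {B}.
Read 'b': {B} → ∅.
The set is empty and remains empty for the remaining 6 symbols.
That set has 0 states.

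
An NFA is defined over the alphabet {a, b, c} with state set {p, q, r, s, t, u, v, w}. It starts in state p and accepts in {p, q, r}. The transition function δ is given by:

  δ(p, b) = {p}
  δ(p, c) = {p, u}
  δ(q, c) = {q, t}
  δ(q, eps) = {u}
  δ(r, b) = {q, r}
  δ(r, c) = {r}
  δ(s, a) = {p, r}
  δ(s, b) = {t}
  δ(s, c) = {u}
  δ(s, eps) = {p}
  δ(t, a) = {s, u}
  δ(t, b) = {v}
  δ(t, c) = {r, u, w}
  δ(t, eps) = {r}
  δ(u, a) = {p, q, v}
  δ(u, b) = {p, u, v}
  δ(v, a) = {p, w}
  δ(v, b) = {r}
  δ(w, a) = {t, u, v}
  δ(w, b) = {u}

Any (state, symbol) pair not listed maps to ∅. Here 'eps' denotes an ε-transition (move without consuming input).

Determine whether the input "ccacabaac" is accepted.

Yes

Start in {p}.
Read 'c': p→{p, u}; now {p, u}.
Read 'c': p→{p, u}, u→∅; now {p, u}.
Read 'a': p→∅, u→{p, q, v}; union {p, q, v}; ε-closure = {p, q, u, v}.
Read 'c': p→{p, u}, q→{q, t}, u→∅, v→∅; union {p, q, t, u}; ε-closure = {p, q, r, t, u}.
Read 'a': p→∅, q→∅, r→∅, t→{s, u}, u→{p, q, v}; now {p, q, s, u, v}.
Read 'b': p→{p}, q→∅, s→{t}, u→{p, u, v}, v→{r}; now {p, r, t, u, v}.
Read 'a': p→∅, r→∅, t→{s, u}, u→{p, q, v}, v→{p, w}; now {p, q, s, u, v, w}.
Read 'a': p→∅, q→∅, s→{p, r}, u→{p, q, v}, v→{p, w}, w→{t, u, v}; now {p, q, r, t, u, v, w}.
Read 'c': p→{p, u}, q→{q, t}, r→{r}, t→{r, u, w}, u→∅, v→∅, w→∅; now {p, q, r, t, u, w}.
The final set {p, q, r, t, u, w} contains the accepting states p, q, r.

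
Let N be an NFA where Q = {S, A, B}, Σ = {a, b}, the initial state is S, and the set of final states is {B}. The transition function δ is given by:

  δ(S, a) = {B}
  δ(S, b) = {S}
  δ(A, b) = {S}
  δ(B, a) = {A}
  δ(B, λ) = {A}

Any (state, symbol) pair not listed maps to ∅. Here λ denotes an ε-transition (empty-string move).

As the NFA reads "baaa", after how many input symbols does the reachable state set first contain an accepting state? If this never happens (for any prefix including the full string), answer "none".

2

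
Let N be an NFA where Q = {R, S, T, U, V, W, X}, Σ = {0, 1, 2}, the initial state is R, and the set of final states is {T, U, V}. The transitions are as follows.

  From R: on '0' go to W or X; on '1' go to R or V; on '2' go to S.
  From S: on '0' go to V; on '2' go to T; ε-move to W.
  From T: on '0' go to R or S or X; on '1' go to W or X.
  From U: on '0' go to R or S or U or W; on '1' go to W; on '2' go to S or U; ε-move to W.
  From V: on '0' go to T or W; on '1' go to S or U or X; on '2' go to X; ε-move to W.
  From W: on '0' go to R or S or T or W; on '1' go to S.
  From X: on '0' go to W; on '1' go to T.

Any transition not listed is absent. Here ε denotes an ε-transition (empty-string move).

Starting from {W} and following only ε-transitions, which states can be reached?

{W}

Begin with {W}.
No ε-moves leave this set, so the closure equals the set itself.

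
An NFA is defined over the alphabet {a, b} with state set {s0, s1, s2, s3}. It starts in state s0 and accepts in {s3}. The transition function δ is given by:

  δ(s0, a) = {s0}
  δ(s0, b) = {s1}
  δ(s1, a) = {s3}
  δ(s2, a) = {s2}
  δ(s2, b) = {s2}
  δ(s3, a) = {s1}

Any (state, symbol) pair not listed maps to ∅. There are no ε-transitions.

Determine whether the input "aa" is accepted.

Start in {s0}.
Read 'a': s0→{s0}; now {s0}.
Read 'a': s0→{s0}; now {s0}.
The final set {s0} contains no accepting state.

No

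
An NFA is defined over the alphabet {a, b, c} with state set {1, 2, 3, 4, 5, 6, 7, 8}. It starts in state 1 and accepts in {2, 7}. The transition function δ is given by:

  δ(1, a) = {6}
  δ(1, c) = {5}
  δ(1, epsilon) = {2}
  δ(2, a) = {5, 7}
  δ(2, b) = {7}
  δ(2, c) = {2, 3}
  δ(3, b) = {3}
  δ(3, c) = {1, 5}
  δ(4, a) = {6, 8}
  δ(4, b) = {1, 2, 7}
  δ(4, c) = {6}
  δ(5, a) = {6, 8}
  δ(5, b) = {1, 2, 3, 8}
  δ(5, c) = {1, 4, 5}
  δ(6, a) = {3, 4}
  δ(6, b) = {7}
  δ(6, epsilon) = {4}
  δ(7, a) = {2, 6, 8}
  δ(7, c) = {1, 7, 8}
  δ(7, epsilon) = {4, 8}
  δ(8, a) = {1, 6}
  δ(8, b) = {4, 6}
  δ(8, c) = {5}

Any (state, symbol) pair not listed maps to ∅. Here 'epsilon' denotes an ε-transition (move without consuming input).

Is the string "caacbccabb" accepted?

Start: ε-closure({1}) = {1, 2}.
Read 'c': {1, 2} → {2, 3, 5}.
Read 'a': {2, 3, 5} → {4, 5, 6, 7, 8}.
Read 'a': {4, 5, 6, 7, 8} → {1, 2, 3, 4, 6, 8}.
Read 'c': {1, 2, 3, 4, 6, 8} → {1, 2, 3, 4, 5, 6}.
Read 'b': {1, 2, 3, 4, 5, 6} → {1, 2, 3, 4, 7, 8}.
Read 'c': {1, 2, 3, 4, 7, 8} → {1, 2, 3, 4, 5, 6, 7, 8}.
Read 'c': {1, 2, 3, 4, 5, 6, 7, 8} → {1, 2, 3, 4, 5, 6, 7, 8}.
Read 'a': {1, 2, 3, 4, 5, 6, 7, 8} → {1, 2, 3, 4, 5, 6, 7, 8}.
Read 'b': {1, 2, 3, 4, 5, 6, 7, 8} → {1, 2, 3, 4, 6, 7, 8}.
Read 'b': {1, 2, 3, 4, 6, 7, 8} → {1, 2, 3, 4, 6, 7, 8}.
The final set {1, 2, 3, 4, 6, 7, 8} contains the accepting states 2, 7.

Yes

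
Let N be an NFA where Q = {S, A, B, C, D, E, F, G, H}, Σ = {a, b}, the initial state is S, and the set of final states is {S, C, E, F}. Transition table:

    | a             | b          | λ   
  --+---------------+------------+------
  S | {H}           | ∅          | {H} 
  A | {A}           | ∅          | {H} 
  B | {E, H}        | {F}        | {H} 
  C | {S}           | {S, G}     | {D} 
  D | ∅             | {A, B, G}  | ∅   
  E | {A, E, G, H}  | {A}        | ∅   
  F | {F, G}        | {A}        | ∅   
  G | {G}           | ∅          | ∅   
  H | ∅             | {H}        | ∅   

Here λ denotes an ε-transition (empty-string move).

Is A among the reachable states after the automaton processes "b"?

No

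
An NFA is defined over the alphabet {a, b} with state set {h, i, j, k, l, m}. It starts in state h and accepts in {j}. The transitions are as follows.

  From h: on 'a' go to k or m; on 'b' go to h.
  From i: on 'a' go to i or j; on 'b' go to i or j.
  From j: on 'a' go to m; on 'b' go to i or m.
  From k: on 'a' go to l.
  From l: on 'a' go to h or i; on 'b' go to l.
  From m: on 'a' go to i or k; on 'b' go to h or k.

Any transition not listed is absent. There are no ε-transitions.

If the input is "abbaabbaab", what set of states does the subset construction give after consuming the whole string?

{h, i, j, k, l, m}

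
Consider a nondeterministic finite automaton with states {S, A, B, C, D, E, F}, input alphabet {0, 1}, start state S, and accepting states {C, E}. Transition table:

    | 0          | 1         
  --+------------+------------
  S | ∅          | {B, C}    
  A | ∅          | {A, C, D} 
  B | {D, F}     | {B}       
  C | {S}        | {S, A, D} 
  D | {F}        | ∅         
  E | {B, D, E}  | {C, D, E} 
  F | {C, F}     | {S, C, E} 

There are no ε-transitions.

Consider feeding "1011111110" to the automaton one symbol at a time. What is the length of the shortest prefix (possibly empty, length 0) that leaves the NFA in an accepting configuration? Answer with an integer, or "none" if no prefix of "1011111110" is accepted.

1

Start in {S}.
Read '1': S→{B, C}; now {B, C}.
None of the earlier sets intersect F, but {B, C} does.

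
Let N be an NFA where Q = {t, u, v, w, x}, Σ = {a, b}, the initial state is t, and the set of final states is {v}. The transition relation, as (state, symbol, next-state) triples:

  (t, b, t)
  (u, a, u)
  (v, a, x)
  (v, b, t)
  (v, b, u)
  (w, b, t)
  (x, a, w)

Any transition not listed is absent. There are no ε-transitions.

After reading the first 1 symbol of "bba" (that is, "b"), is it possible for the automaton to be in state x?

No

Start in {t}.
Read 'b': t→{t}; now {t}.
State x is not in {t}.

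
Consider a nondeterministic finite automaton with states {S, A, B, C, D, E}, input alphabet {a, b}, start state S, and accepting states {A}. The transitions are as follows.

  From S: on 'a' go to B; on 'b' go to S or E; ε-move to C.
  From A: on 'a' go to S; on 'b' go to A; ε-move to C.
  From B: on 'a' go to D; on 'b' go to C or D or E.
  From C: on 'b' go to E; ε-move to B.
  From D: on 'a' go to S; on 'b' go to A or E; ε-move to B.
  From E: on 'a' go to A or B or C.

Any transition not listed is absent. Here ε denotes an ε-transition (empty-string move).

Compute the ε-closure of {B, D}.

{B, D}

Begin with {B, D}.
No ε-moves leave this set, so the closure equals the set itself.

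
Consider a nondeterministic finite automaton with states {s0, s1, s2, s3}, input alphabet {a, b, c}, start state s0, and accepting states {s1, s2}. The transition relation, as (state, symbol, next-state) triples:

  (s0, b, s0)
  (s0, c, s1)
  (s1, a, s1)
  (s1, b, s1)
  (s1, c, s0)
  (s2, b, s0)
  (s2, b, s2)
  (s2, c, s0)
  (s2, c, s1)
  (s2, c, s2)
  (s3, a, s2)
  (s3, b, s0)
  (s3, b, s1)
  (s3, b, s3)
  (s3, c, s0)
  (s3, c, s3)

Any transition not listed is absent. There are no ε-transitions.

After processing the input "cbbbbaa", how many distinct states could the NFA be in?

1

Start in {s0}.
Read 'c': s0→{s1}; now {s1}.
Read 'b': s1→{s1}; now {s1}.
Read 'b': s1→{s1}; now {s1}.
Read 'b': s1→{s1}; now {s1}.
Read 'b': s1→{s1}; now {s1}.
Read 'a': s1→{s1}; now {s1}.
Read 'a': s1→{s1}; now {s1}.
That set has 1 state.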